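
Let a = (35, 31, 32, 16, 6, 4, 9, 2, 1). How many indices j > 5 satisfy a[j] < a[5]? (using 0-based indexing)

The element at index 5 is 4.
Elements after it: 9, 2, 1
Those smaller than 4: 2, 1

2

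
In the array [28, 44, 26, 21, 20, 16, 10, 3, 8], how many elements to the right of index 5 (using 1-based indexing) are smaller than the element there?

4

The element at index 5 is 20.
Elements after it: 16, 10, 3, 8
Those smaller than 20: 16, 10, 3, 8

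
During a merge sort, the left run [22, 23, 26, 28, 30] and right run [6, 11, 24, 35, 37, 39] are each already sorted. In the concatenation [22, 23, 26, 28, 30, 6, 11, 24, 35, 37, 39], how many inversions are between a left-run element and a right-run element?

Take each right-half value and tally the left-half values above it:
r = 6: 22, 23, 26, 28, 30 → 5
r = 11: 22, 23, 26, 28, 30 → 5
r = 24: 26, 28, 30 → 3
r = 35: none → 0
r = 37: none → 0
r = 39: none → 0
Cross-inversions: 5 + 5 + 3 + 0 + 0 + 0 = 13

13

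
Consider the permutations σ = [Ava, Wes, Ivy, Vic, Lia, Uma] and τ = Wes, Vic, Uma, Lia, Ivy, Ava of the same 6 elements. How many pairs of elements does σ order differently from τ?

Assign each item its position (1..6) in the first ordering, then rewrite the second ordering as that position sequence:
positions: Ava→1, Wes→2, Ivy→3, Vic→4, Lia→5, Uma→6
second ordering as positions: [2, 4, 6, 5, 3, 1]
Discordant pairs = inversions in this position sequence.
2: 1 → 1
4: 3, 1 → 2
6: 5, 3, 1 → 3
5: 3, 1 → 2
3: 1 → 1
1: 0
Total: 1 + 2 + 3 + 2 + 1 + 0 = 9

9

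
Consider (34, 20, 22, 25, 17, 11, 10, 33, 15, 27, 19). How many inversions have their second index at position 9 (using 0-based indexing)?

2 such elements

The element at index 9 is 27.
Elements before it: 34, 20, 22, 25, 17, 11, 10, 33, 15
Those larger than 27: 34, 33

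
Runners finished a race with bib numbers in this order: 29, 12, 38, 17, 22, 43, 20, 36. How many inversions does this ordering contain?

11

Sweep left to right; for each value list the smaller values that follow it:
29: 4
12: 0
38: 4
17: 0
22: 1
43: 2
20: 0
36: 0
Sum: 4 + 0 + 4 + 0 + 1 + 2 + 0 + 0 = 11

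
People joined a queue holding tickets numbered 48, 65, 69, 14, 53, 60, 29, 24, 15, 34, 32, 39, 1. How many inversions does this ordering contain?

Sweep left to right; for each value list the smaller values that follow it:
48: 8
65: 10
69: 10
14: 1
53: 7
60: 7
29: 3
24: 2
15: 1
34: 2
32: 1
39: 1
1: 0
Sum: 8 + 10 + 10 + 1 + 7 + 7 + 3 + 2 + 1 + 2 + 1 + 1 + 0 = 53

53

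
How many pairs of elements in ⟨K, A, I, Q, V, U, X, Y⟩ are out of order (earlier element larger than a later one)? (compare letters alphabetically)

Count, for each position, how many later elements it exceeds:
K: 2
A: 0
I: 0
Q: 0
V: 1
U: 0
X: 0
Y: 0
Sum: 2 + 0 + 0 + 0 + 1 + 0 + 0 + 0 = 3

3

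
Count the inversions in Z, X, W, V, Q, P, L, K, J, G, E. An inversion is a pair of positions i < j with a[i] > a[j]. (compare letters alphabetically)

55

Element-by-element contributions:
Z → X, W, V, Q, P, L, K, J, G, E → 10
X → W, V, Q, P, L, K, J, G, E → 9
W → V, Q, P, L, K, J, G, E → 8
V → Q, P, L, K, J, G, E → 7
Q → P, L, K, J, G, E → 6
P → L, K, J, G, E → 5
L → K, J, G, E → 4
K → J, G, E → 3
J → G, E → 2
G → E → 1
E → none → 0
Sum: 10 + 9 + 8 + 7 + 6 + 5 + 4 + 3 + 2 + 1 + 0 = 55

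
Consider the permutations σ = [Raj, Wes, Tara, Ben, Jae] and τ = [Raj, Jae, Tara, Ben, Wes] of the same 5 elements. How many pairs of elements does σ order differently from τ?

5 discordant pairs

Assign each item its position (1..5) in the first ordering, then rewrite the second ordering as that position sequence:
positions: Raj→1, Wes→2, Tara→3, Ben→4, Jae→5
second ordering as positions: [1, 5, 3, 4, 2]
Discordant pairs = inversions in this position sequence.
1: 0
5: 3, 4, 2 → 3
3: 2 → 1
4: 2 → 1
2: 0
Total: 0 + 3 + 1 + 1 + 0 = 5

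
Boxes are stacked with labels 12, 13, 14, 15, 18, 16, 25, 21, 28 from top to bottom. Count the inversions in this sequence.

There are 2 out-of-order pairs.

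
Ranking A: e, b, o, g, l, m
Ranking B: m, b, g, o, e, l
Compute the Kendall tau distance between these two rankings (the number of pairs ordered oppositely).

9 discordant pairs

Assign each item its position (1..6) in the first ordering, then rewrite the second ordering as that position sequence:
positions: e→1, b→2, o→3, g→4, l→5, m→6
second ordering as positions: [6, 2, 4, 3, 1, 5]
Discordant pairs = inversions in this position sequence.
6: 2, 4, 3, 1, 5 → 5
2: 1 → 1
4: 3, 1 → 2
3: 1 → 1
1: 0
5: 0
Total: 5 + 1 + 2 + 1 + 0 + 0 = 9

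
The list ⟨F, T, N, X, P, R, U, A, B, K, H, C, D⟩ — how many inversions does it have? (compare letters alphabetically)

Inversions: 51

Sweep left to right; for each value list the smaller values that follow it:
F: 4
T: 9
N: 6
X: 9
P: 6
R: 6
U: 6
A: 0
B: 0
K: 3
H: 2
C: 0
D: 0
Sum: 4 + 9 + 6 + 9 + 6 + 6 + 6 + 0 + 0 + 3 + 2 + 0 + 0 = 51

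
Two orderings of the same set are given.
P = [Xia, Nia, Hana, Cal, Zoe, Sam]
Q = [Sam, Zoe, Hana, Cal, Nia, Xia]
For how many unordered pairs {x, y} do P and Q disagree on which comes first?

Assign each item its position (1..6) in the first ordering, then rewrite the second ordering as that position sequence:
positions: Xia→1, Nia→2, Hana→3, Cal→4, Zoe→5, Sam→6
second ordering as positions: [6, 5, 3, 4, 2, 1]
Discordant pairs = inversions in this position sequence.
6: 5, 3, 4, 2, 1 → 5
5: 3, 4, 2, 1 → 4
3: 2, 1 → 2
4: 2, 1 → 2
2: 1 → 1
1: 0
Total: 5 + 4 + 2 + 2 + 1 + 0 = 14

14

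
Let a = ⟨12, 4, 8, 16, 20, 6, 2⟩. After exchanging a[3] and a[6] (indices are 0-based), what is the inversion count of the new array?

Inversions: 9

Positions 3 and 6 hold 16 and 2; after swapping, the array is [12, 4, 8, 2, 20, 6, 16].
For each element, count later entries that are smaller:
12 → 4, 8, 2, 6 → 4
4 → 2 → 1
8 → 2, 6 → 2
2 → none → 0
20 → 6, 16 → 2
6 → none → 0
16 → none → 0
Sum: 4 + 1 + 2 + 0 + 2 + 0 + 0 = 9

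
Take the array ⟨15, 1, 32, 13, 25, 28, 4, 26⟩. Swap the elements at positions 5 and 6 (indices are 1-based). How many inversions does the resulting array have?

13

Positions 5 and 6 hold 25 and 28; after swapping, the array is [15, 1, 32, 13, 28, 25, 4, 26].
Sweep left to right; for each value list the smaller values that follow it:
15: 3
1: 0
32: 5
13: 1
28: 3
25: 1
4: 0
26: 0
Sum: 3 + 0 + 5 + 1 + 3 + 1 + 0 + 0 = 13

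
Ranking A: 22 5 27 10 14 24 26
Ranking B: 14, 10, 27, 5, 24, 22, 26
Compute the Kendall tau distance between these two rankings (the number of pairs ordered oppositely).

There are 11 discordant pairs.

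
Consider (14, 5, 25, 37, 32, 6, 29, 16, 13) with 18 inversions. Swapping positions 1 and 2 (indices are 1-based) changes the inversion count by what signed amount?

Positions 1 and 2 hold 14 and 5; after swapping, the array is [5, 14, 25, 37, 32, 6, 29, 16, 13].
Element-by-element contributions:
5: 0
14: 2
25: 3
37: 5
32: 4
6: 0
29: 2
16: 1
13: 0
Sum: 0 + 2 + 3 + 5 + 4 + 0 + 2 + 1 + 0 = 17
Change: 17 − 18 = -1

-1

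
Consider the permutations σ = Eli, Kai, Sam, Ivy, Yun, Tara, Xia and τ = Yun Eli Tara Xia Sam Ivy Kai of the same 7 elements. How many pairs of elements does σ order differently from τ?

Assign each item its position (1..7) in the first ordering, then rewrite the second ordering as that position sequence:
positions: Eli→1, Kai→2, Sam→3, Ivy→4, Yun→5, Tara→6, Xia→7
second ordering as positions: [5, 1, 6, 7, 3, 4, 2]
Discordant pairs = inversions in this position sequence.
5: 1, 3, 4, 2 → 4
1: 0
6: 3, 4, 2 → 3
7: 3, 4, 2 → 3
3: 2 → 1
4: 2 → 1
2: 0
Total: 4 + 0 + 3 + 3 + 1 + 1 + 0 = 12

12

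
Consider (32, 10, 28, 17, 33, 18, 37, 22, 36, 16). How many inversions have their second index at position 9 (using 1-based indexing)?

The element at index 9 is 36.
Elements before it: 32, 10, 28, 17, 33, 18, 37, 22
Those larger than 36: 37

1 such element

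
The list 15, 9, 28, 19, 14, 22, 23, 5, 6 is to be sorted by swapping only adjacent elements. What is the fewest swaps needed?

The minimum number of adjacent swaps to sort an array equals its inversion count, since every such swap removes exactly one inversion.
Count inversions — for each element, later elements that are smaller:
15: 9, 14, 5, 6 → 4
9: 5, 6 → 2
28: 19, 14, 22, 23, 5, 6 → 6
19: 14, 5, 6 → 3
14: 5, 6 → 2
22: 5, 6 → 2
23: 5, 6 → 2
5: none → 0
6: none → 0
Total inversions: 4 + 2 + 6 + 3 + 2 + 2 + 2 + 0 + 0 = 21

There are 21 swaps.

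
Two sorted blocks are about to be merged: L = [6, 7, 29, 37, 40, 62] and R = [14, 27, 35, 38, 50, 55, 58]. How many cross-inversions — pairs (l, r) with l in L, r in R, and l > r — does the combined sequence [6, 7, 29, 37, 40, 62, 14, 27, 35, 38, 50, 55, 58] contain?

16

For each element r of the right run, count left-run elements greater than r:
r = 14: 29, 37, 40, 62 → 4
r = 27: 29, 37, 40, 62 → 4
r = 35: 37, 40, 62 → 3
r = 38: 40, 62 → 2
r = 50: 62 → 1
r = 55: 62 → 1
r = 58: 62 → 1
Cross-inversions: 4 + 4 + 3 + 2 + 1 + 1 + 1 = 16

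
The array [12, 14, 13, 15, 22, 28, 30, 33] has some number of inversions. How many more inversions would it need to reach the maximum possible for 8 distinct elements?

27

Maximum inversions for 8 distinct elements is C(8, 2) = 8·7/2 = 28.
Current inversions — for each element, count later smaller elements:
12: 0
14: 1
13: 0
15: 0
22: 0
28: 0
30: 0
33: 0
Current total: 0 + 1 + 0 + 0 + 0 + 0 + 0 + 0 = 1
Shortfall: 28 − 1 = 27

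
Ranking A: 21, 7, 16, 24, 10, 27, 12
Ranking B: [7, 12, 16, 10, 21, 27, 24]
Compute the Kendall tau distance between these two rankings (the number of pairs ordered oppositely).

Discordant pairs: 10

Assign each item its position (1..7) in the first ordering, then rewrite the second ordering as that position sequence:
positions: 21→1, 7→2, 16→3, 24→4, 10→5, 27→6, 12→7
second ordering as positions: [2, 7, 3, 5, 1, 6, 4]
Discordant pairs = inversions in this position sequence.
2: 1 → 1
7: 3, 5, 1, 6, 4 → 5
3: 1 → 1
5: 1, 4 → 2
1: 0
6: 4 → 1
4: 0
Total: 1 + 5 + 1 + 2 + 0 + 1 + 0 = 10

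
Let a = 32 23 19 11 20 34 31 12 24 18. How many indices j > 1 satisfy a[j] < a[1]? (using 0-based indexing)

The element at index 1 is 23.
Elements after it: 19, 11, 20, 34, 31, 12, 24, 18
Those smaller than 23: 19, 11, 20, 12, 18

5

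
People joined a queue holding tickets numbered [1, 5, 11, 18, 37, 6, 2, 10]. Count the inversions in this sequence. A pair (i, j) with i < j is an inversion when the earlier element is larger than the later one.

There are 11 out-of-order pairs.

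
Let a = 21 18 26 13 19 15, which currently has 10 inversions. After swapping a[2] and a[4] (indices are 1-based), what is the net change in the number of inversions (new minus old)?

-1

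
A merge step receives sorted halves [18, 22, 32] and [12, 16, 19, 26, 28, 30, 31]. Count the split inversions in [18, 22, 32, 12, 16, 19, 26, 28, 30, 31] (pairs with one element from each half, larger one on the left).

12 cross-inversions

Take each right-half value and tally the left-half values above it:
r = 12: 18, 22, 32 → 3
r = 16: 18, 22, 32 → 3
r = 19: 22, 32 → 2
r = 26: 32 → 1
r = 28: 32 → 1
r = 30: 32 → 1
r = 31: 32 → 1
Cross-inversions: 3 + 3 + 2 + 1 + 1 + 1 + 1 = 12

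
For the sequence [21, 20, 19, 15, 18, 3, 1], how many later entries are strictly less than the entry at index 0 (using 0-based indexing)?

The element at index 0 is 21.
Elements after it: 20, 19, 15, 18, 3, 1
Those smaller than 21: 20, 19, 15, 18, 3, 1

6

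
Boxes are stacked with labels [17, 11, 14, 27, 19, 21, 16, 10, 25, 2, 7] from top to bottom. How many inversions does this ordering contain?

34 inversions

For each element, count later entries that are smaller:
17 → 11, 14, 16, 10, 2, 7 → 6
11 → 10, 2, 7 → 3
14 → 10, 2, 7 → 3
27 → 19, 21, 16, 10, 25, 2, 7 → 7
19 → 16, 10, 2, 7 → 4
21 → 16, 10, 2, 7 → 4
16 → 10, 2, 7 → 3
10 → 2, 7 → 2
25 → 2, 7 → 2
2 → none → 0
7 → none → 0
Sum: 6 + 3 + 3 + 7 + 4 + 4 + 3 + 2 + 2 + 0 + 0 = 34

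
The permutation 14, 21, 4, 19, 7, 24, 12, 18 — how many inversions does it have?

Sweep left to right; for each value list the smaller values that follow it:
14: 3
21: 5
4: 0
19: 3
7: 0
24: 2
12: 0
18: 0
Sum: 3 + 5 + 0 + 3 + 0 + 2 + 0 + 0 = 13

13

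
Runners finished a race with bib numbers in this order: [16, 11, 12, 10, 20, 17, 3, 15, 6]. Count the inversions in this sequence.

Count, for each position, how many later elements it exceeds:
16: 6
11: 3
12: 3
10: 2
20: 4
17: 3
3: 0
15: 1
6: 0
Sum: 6 + 3 + 3 + 2 + 4 + 3 + 0 + 1 + 0 = 22

22 inversions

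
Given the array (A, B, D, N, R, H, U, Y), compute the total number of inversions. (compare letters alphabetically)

For each element, count later entries that are smaller:
A → none → 0
B → none → 0
D → none → 0
N → H → 1
R → H → 1
H → none → 0
U → none → 0
Y → none → 0
Sum: 0 + 0 + 0 + 1 + 1 + 0 + 0 + 0 = 2

2 out-of-order pairs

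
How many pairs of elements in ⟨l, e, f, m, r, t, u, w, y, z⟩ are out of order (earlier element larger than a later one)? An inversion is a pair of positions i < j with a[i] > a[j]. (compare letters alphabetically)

2 out-of-order pairs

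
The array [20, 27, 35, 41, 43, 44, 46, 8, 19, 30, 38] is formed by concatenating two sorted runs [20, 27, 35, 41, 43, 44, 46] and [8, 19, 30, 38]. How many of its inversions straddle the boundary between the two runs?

Take each right-half value and tally the left-half values above it:
r = 8: 20, 27, 35, 41, 43, 44, 46 → 7
r = 19: 20, 27, 35, 41, 43, 44, 46 → 7
r = 30: 35, 41, 43, 44, 46 → 5
r = 38: 41, 43, 44, 46 → 4
Cross-inversions: 7 + 7 + 5 + 4 = 23

23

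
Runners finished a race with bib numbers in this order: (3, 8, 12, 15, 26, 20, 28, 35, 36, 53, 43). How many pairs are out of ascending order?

Sweep left to right; for each value list the smaller values that follow it:
3: 0
8: 0
12: 0
15: 0
26: 1
20: 0
28: 0
35: 0
36: 0
53: 1
43: 0
Sum: 0 + 0 + 0 + 0 + 1 + 0 + 0 + 0 + 0 + 1 + 0 = 2

Inversions: 2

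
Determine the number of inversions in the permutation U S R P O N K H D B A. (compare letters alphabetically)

For each element, count later entries that are smaller:
U: 10
S: 9
R: 8
P: 7
O: 6
N: 5
K: 4
H: 3
D: 2
B: 1
A: 0
Sum: 10 + 9 + 8 + 7 + 6 + 5 + 4 + 3 + 2 + 1 + 0 = 55

55 out-of-order pairs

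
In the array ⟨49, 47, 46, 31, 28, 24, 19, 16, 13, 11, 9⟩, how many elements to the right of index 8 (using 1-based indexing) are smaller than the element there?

3

The element at index 8 is 16.
Elements after it: 13, 11, 9
Those smaller than 16: 13, 11, 9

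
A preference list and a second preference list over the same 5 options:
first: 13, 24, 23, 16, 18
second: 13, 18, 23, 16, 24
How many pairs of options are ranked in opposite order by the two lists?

5 pairs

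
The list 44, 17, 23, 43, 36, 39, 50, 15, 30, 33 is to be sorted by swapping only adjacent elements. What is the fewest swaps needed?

The minimum number of adjacent swaps to sort an array equals its inversion count, since every such swap removes exactly one inversion.
Count inversions — for each element, later elements that are smaller:
44: 17, 23, 43, 36, 39, 15, 30, 33 → 8
17: 15 → 1
23: 15 → 1
43: 36, 39, 15, 30, 33 → 5
36: 15, 30, 33 → 3
39: 15, 30, 33 → 3
50: 15, 30, 33 → 3
15: none → 0
30: none → 0
33: none → 0
Total inversions: 8 + 1 + 1 + 5 + 3 + 3 + 3 + 0 + 0 + 0 = 24

24 adjacent swaps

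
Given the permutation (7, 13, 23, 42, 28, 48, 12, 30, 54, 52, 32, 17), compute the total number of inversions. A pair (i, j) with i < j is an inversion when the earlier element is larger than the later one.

21 out-of-order pairs

For each element, count later entries that are smaller:
7 → none → 0
13 → 12 → 1
23 → 12, 17 → 2
42 → 28, 12, 30, 32, 17 → 5
28 → 12, 17 → 2
48 → 12, 30, 32, 17 → 4
12 → none → 0
30 → 17 → 1
54 → 52, 32, 17 → 3
52 → 32, 17 → 2
32 → 17 → 1
17 → none → 0
Sum: 0 + 1 + 2 + 5 + 2 + 4 + 0 + 1 + 3 + 2 + 1 + 0 = 21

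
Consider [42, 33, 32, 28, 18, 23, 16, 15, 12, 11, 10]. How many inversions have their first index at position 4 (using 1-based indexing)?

7

The element at index 4 is 28.
Elements after it: 18, 23, 16, 15, 12, 11, 10
Those smaller than 28: 18, 23, 16, 15, 12, 11, 10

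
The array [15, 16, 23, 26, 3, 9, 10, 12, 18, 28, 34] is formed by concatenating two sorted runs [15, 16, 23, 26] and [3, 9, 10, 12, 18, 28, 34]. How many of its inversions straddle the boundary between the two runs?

For each element r of the right run, count left-run elements greater than r:
r = 3: 15, 16, 23, 26 → 4
r = 9: 15, 16, 23, 26 → 4
r = 10: 15, 16, 23, 26 → 4
r = 12: 15, 16, 23, 26 → 4
r = 18: 23, 26 → 2
r = 28: none → 0
r = 34: none → 0
Cross-inversions: 4 + 4 + 4 + 4 + 2 + 0 + 0 = 18

18 cross-inversions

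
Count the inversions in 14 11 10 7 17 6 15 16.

There are 13 out-of-order pairs.

For each element, count later entries that are smaller:
14 → 11, 10, 7, 6 → 4
11 → 10, 7, 6 → 3
10 → 7, 6 → 2
7 → 6 → 1
17 → 6, 15, 16 → 3
6 → none → 0
15 → none → 0
16 → none → 0
Sum: 4 + 3 + 2 + 1 + 3 + 0 + 0 + 0 = 13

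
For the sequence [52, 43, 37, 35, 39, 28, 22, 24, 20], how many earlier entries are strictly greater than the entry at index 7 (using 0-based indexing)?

The element at index 7 is 24.
Elements before it: 52, 43, 37, 35, 39, 28, 22
Those larger than 24: 52, 43, 37, 35, 39, 28

6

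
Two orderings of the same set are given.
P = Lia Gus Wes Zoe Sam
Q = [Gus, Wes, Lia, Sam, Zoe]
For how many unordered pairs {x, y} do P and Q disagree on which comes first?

Disagreeing pairs: 3

Assign each item its position (1..5) in the first ordering, then rewrite the second ordering as that position sequence:
positions: Lia→1, Gus→2, Wes→3, Zoe→4, Sam→5
second ordering as positions: [2, 3, 1, 5, 4]
Discordant pairs = inversions in this position sequence.
2: 1 → 1
3: 1 → 1
1: 0
5: 4 → 1
4: 0
Total: 1 + 1 + 0 + 1 + 0 = 3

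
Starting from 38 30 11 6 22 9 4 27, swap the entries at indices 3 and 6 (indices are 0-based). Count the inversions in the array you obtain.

Positions 3 and 6 hold 6 and 4; after swapping, the array is [38, 30, 11, 4, 22, 9, 6, 27].
Sweep left to right; for each value list the smaller values that follow it:
38 → 30, 11, 4, 22, 9, 6, 27 → 7
30 → 11, 4, 22, 9, 6, 27 → 6
11 → 4, 9, 6 → 3
4 → none → 0
22 → 9, 6 → 2
9 → 6 → 1
6 → none → 0
27 → none → 0
Sum: 7 + 6 + 3 + 0 + 2 + 1 + 0 + 0 = 19

There are 19 inversions.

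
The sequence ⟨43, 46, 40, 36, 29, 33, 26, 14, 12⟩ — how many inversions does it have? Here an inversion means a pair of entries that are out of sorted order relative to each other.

Count, for each position, how many later elements it exceeds:
43: 7
46: 7
40: 6
36: 5
29: 3
33: 3
26: 2
14: 1
12: 0
Sum: 7 + 7 + 6 + 5 + 3 + 3 + 2 + 1 + 0 = 34

34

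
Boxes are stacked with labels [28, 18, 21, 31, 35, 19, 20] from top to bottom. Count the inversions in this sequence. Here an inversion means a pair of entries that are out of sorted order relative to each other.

10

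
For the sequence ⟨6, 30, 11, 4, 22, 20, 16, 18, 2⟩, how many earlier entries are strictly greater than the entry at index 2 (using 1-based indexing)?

The element at index 2 is 30.
Elements before it: 6
None of them are larger than 30.

0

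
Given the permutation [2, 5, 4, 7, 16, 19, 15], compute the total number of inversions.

3

Out-of-order index pairs (0-indexed):
(1,2): 5 > 4
(4,6): 16 > 15
(5,6): 19 > 15
That's 3 pairs.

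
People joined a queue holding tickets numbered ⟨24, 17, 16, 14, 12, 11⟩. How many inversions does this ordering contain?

For each element, count later entries that are smaller:
24 → 17, 16, 14, 12, 11 → 5
17 → 16, 14, 12, 11 → 4
16 → 14, 12, 11 → 3
14 → 12, 11 → 2
12 → 11 → 1
11 → none → 0
Sum: 5 + 4 + 3 + 2 + 1 + 0 = 15

15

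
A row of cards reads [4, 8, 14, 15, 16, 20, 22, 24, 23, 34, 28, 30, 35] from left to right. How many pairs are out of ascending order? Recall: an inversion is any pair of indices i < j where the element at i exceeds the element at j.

3 inversions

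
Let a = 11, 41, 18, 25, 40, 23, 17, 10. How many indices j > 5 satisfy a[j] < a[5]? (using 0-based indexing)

2 such elements

The element at index 5 is 23.
Elements after it: 17, 10
Those smaller than 23: 17, 10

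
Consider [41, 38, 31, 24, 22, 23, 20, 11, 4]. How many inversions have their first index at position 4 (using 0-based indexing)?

3

The element at index 4 is 22.
Elements after it: 23, 20, 11, 4
Those smaller than 22: 20, 11, 4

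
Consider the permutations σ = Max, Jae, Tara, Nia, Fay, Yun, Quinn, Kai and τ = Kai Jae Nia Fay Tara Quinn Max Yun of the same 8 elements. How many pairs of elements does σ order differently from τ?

Discordant pairs: 15

Assign each item its position (1..8) in the first ordering, then rewrite the second ordering as that position sequence:
positions: Max→1, Jae→2, Tara→3, Nia→4, Fay→5, Yun→6, Quinn→7, Kai→8
second ordering as positions: [8, 2, 4, 5, 3, 7, 1, 6]
Discordant pairs = inversions in this position sequence.
8: 2, 4, 5, 3, 7, 1, 6 → 7
2: 1 → 1
4: 3, 1 → 2
5: 3, 1 → 2
3: 1 → 1
7: 1, 6 → 2
1: 0
6: 0
Total: 7 + 1 + 2 + 2 + 1 + 2 + 0 + 0 = 15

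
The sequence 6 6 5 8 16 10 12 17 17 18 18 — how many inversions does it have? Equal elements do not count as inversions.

For each element, count later entries that are smaller:
6: 1
6: 1
5: 0
8: 0
16: 2
10: 0
12: 0
17: 0
17: 0
18: 0
18: 0
Sum: 1 + 1 + 0 + 0 + 2 + 0 + 0 + 0 + 0 + 0 + 0 = 4

4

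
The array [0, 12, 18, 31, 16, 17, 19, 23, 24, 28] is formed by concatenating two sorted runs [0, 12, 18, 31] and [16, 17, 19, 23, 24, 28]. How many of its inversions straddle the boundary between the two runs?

For each element r of the right run, count left-run elements greater than r:
r = 16: 18, 31 → 2
r = 17: 18, 31 → 2
r = 19: 31 → 1
r = 23: 31 → 1
r = 24: 31 → 1
r = 28: 31 → 1
Cross-inversions: 2 + 2 + 1 + 1 + 1 + 1 = 8

8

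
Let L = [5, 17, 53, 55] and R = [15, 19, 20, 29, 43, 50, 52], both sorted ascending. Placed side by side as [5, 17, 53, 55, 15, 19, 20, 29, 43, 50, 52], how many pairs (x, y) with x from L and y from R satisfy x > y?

For each element r of the right run, count left-run elements greater than r:
r = 15: 17, 53, 55 → 3
r = 19: 53, 55 → 2
r = 20: 53, 55 → 2
r = 29: 53, 55 → 2
r = 43: 53, 55 → 2
r = 50: 53, 55 → 2
r = 52: 53, 55 → 2
Cross-inversions: 3 + 2 + 2 + 2 + 2 + 2 + 2 = 15

15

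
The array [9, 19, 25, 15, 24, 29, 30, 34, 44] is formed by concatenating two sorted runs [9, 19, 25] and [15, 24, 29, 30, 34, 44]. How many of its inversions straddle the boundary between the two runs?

Cross-inversions: 3

Take each right-half value and tally the left-half values above it:
r = 15: 19, 25 → 2
r = 24: 25 → 1
r = 29: none → 0
r = 30: none → 0
r = 34: none → 0
r = 44: none → 0
Cross-inversions: 2 + 1 + 0 + 0 + 0 + 0 = 3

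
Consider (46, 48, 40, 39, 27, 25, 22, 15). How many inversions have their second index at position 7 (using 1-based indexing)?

6

The element at index 7 is 22.
Elements before it: 46, 48, 40, 39, 27, 25
Those larger than 22: 46, 48, 40, 39, 27, 25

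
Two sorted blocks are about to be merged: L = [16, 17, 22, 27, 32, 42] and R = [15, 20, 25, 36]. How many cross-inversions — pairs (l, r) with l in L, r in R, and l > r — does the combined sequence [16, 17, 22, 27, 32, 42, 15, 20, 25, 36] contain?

Count, for every r in R, how many entries of L exceed r:
r = 15: 16, 17, 22, 27, 32, 42 → 6
r = 20: 22, 27, 32, 42 → 4
r = 25: 27, 32, 42 → 3
r = 36: 42 → 1
Cross-inversions: 6 + 4 + 3 + 1 = 14

14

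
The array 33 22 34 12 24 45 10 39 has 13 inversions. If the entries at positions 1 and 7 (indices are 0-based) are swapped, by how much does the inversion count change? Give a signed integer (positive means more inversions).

+5

Positions 1 and 7 hold 22 and 39; after swapping, the array is [33, 39, 34, 12, 24, 45, 10, 22].
For each element, count later entries that are smaller:
33: 4
39: 5
34: 4
12: 1
24: 2
45: 2
10: 0
22: 0
Sum: 4 + 5 + 4 + 1 + 2 + 2 + 0 + 0 = 18
Change: 18 − 13 = +5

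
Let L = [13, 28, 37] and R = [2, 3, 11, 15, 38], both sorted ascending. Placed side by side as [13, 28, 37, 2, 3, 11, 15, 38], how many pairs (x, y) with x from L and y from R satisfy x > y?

11 split inversions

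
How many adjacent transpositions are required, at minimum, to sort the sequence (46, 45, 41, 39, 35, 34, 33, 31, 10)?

The minimum number of adjacent swaps to sort an array equals its inversion count, since every such swap removes exactly one inversion.
Count inversions — for each element, later elements that are smaller:
46: 45, 41, 39, 35, 34, 33, 31, 10 → 8
45: 41, 39, 35, 34, 33, 31, 10 → 7
41: 39, 35, 34, 33, 31, 10 → 6
39: 35, 34, 33, 31, 10 → 5
35: 34, 33, 31, 10 → 4
34: 33, 31, 10 → 3
33: 31, 10 → 2
31: 10 → 1
10: none → 0
Total inversions: 8 + 7 + 6 + 5 + 4 + 3 + 2 + 1 + 0 = 36

36 swaps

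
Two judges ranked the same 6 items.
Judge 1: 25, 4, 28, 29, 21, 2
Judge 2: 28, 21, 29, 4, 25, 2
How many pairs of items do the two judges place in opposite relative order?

Assign each item its position (1..6) in the first ordering, then rewrite the second ordering as that position sequence:
positions: 25→1, 4→2, 28→3, 29→4, 21→5, 2→6
second ordering as positions: [3, 5, 4, 2, 1, 6]
Discordant pairs = inversions in this position sequence.
3: 2, 1 → 2
5: 4, 2, 1 → 3
4: 2, 1 → 2
2: 1 → 1
1: 0
6: 0
Total: 2 + 3 + 2 + 1 + 0 + 0 = 8

8 discordant pairs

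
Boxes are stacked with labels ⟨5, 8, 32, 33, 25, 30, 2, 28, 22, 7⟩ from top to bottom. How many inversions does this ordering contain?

25 inversions

Count, for each position, how many later elements it exceeds:
5 → 2 → 1
8 → 2, 7 → 2
32 → 25, 30, 2, 28, 22, 7 → 6
33 → 25, 30, 2, 28, 22, 7 → 6
25 → 2, 22, 7 → 3
30 → 2, 28, 22, 7 → 4
2 → none → 0
28 → 22, 7 → 2
22 → 7 → 1
7 → none → 0
Sum: 1 + 2 + 6 + 6 + 3 + 4 + 0 + 2 + 1 + 0 = 25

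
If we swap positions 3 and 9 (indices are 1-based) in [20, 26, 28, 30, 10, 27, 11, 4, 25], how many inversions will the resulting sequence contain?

Inversions: 19

Positions 3 and 9 hold 28 and 25; after swapping, the array is [20, 26, 25, 30, 10, 27, 11, 4, 28].
Count, for each position, how many later elements it exceeds:
20: 3
26: 4
25: 3
30: 5
10: 1
27: 2
11: 1
4: 0
28: 0
Sum: 3 + 4 + 3 + 5 + 1 + 2 + 1 + 0 + 0 = 19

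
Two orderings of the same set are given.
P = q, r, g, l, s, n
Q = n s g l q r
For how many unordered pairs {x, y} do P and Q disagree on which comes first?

There are 13 disagreeing pairs.

Assign each item its position (1..6) in the first ordering, then rewrite the second ordering as that position sequence:
positions: q→1, r→2, g→3, l→4, s→5, n→6
second ordering as positions: [6, 5, 3, 4, 1, 2]
Discordant pairs = inversions in this position sequence.
6: 5, 3, 4, 1, 2 → 5
5: 3, 4, 1, 2 → 4
3: 1, 2 → 2
4: 1, 2 → 2
1: 0
2: 0
Total: 5 + 4 + 2 + 2 + 0 + 0 = 13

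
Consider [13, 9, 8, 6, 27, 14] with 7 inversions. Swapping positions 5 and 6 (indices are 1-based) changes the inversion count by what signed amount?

Positions 5 and 6 hold 27 and 14; after swapping, the array is [13, 9, 8, 6, 14, 27].
Count, for each position, how many later elements it exceeds:
13: 3
9: 2
8: 1
6: 0
14: 0
27: 0
Sum: 3 + 2 + 1 + 0 + 0 + 0 = 6
Change: 6 − 7 = -1

-1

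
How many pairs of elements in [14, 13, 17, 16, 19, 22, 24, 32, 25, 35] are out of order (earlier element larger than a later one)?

3

Count, for each position, how many later elements it exceeds:
14: 1
13: 0
17: 1
16: 0
19: 0
22: 0
24: 0
32: 1
25: 0
35: 0
Sum: 1 + 0 + 1 + 0 + 0 + 0 + 0 + 1 + 0 + 0 = 3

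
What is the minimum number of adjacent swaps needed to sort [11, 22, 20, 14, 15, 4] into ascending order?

The minimum number of adjacent swaps to sort an array equals its inversion count, since every such swap removes exactly one inversion.
Count inversions — for each element, later elements that are smaller:
11: 4 → 1
22: 20, 14, 15, 4 → 4
20: 14, 15, 4 → 3
14: 4 → 1
15: 4 → 1
4: none → 0
Total inversions: 1 + 4 + 3 + 1 + 1 + 0 = 10

There are 10 swaps.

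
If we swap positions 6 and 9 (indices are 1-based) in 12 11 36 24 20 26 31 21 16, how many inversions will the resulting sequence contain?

Positions 6 and 9 hold 26 and 16; after swapping, the array is [12, 11, 36, 24, 20, 16, 31, 21, 26].
Element-by-element contributions:
12: 1
11: 0
36: 6
24: 3
20: 1
16: 0
31: 2
21: 0
26: 0
Sum: 1 + 0 + 6 + 3 + 1 + 0 + 2 + 0 + 0 = 13

There are 13 inversions.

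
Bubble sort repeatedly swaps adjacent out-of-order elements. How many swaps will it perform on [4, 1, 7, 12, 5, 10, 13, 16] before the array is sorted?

4 adjacent swaps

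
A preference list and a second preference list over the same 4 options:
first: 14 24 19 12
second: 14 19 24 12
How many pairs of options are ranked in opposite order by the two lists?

1 pair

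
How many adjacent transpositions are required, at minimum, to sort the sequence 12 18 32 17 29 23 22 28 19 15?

The minimum number of adjacent swaps to sort an array equals its inversion count, since every such swap removes exactly one inversion.
Count inversions — for each element, later elements that are smaller:
12: none → 0
18: 17, 15 → 2
32: 17, 29, 23, 22, 28, 19, 15 → 7
17: 15 → 1
29: 23, 22, 28, 19, 15 → 5
23: 22, 19, 15 → 3
22: 19, 15 → 2
28: 19, 15 → 2
19: 15 → 1
15: none → 0
Total inversions: 0 + 2 + 7 + 1 + 5 + 3 + 2 + 2 + 1 + 0 = 23

23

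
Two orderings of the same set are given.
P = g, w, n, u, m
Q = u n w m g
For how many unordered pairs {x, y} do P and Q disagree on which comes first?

7 disagreeing pairs

Assign each item its position (1..5) in the first ordering, then rewrite the second ordering as that position sequence:
positions: g→1, w→2, n→3, u→4, m→5
second ordering as positions: [4, 3, 2, 5, 1]
Discordant pairs = inversions in this position sequence.
4: 3, 2, 1 → 3
3: 2, 1 → 2
2: 1 → 1
5: 1 → 1
1: 0
Total: 3 + 2 + 1 + 1 + 0 = 7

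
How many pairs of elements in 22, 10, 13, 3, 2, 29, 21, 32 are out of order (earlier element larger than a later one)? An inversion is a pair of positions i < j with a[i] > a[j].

11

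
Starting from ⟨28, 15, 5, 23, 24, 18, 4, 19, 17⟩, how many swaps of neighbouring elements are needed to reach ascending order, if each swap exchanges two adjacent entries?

There are 22 adjacent swaps.

Each adjacent swap fixes exactly one inversion, so the minimum swap count equals the number of inversions.
Count inversions — for each element, later elements that are smaller:
28: 15, 5, 23, 24, 18, 4, 19, 17 → 8
15: 5, 4 → 2
5: 4 → 1
23: 18, 4, 19, 17 → 4
24: 18, 4, 19, 17 → 4
18: 4, 17 → 2
4: none → 0
19: 17 → 1
17: none → 0
Total inversions: 8 + 2 + 1 + 4 + 4 + 2 + 0 + 1 + 0 = 22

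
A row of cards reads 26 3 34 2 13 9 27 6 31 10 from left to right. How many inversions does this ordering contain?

21 inversions

Sweep left to right; for each value list the smaller values that follow it:
26 → 3, 2, 13, 9, 6, 10 → 6
3 → 2 → 1
34 → 2, 13, 9, 27, 6, 31, 10 → 7
2 → none → 0
13 → 9, 6, 10 → 3
9 → 6 → 1
27 → 6, 10 → 2
6 → none → 0
31 → 10 → 1
10 → none → 0
Sum: 6 + 1 + 7 + 0 + 3 + 1 + 2 + 0 + 1 + 0 = 21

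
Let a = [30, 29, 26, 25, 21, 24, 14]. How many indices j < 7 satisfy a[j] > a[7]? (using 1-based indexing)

6

The element at index 7 is 14.
Elements before it: 30, 29, 26, 25, 21, 24
Those larger than 14: 30, 29, 26, 25, 21, 24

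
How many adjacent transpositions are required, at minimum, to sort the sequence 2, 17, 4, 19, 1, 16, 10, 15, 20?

13 swaps

Minimum adjacent swaps = number of inversions (each swap of adjacent out-of-order elements removes one inversion and no swap can remove more).
Count inversions — for each element, later elements that are smaller:
2: 1 → 1
17: 4, 1, 16, 10, 15 → 5
4: 1 → 1
19: 1, 16, 10, 15 → 4
1: none → 0
16: 10, 15 → 2
10: none → 0
15: none → 0
20: none → 0
Total inversions: 1 + 5 + 1 + 4 + 0 + 2 + 0 + 0 + 0 = 13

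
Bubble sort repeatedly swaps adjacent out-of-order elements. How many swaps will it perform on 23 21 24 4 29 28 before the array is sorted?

Each adjacent swap fixes exactly one inversion, so the minimum swap count equals the number of inversions.
Count inversions — for each element, later elements that are smaller:
23: 21, 4 → 2
21: 4 → 1
24: 4 → 1
4: none → 0
29: 28 → 1
28: none → 0
Total inversions: 2 + 1 + 1 + 0 + 1 + 0 = 5

There are 5 swaps.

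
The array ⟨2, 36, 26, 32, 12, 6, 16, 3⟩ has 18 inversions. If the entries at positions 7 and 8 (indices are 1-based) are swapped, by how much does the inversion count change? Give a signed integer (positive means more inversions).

-1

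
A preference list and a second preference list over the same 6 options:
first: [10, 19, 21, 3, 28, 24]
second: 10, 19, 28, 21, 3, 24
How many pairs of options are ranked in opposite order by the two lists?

Assign each item its position (1..6) in the first ordering, then rewrite the second ordering as that position sequence:
positions: 10→1, 19→2, 21→3, 3→4, 28→5, 24→6
second ordering as positions: [1, 2, 5, 3, 4, 6]
Discordant pairs = inversions in this position sequence.
1: 0
2: 0
5: 3, 4 → 2
3: 0
4: 0
6: 0
Total: 0 + 0 + 2 + 0 + 0 + 0 = 2

2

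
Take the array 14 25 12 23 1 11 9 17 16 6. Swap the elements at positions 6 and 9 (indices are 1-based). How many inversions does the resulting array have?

Positions 6 and 9 hold 11 and 16; after swapping, the array is [14, 25, 12, 23, 1, 16, 9, 17, 11, 6].
For each element, count later entries that are smaller:
14: 5
25: 8
12: 4
23: 6
1: 0
16: 3
9: 1
17: 2
11: 1
6: 0
Sum: 5 + 8 + 4 + 6 + 0 + 3 + 1 + 2 + 1 + 0 = 30

30 inversions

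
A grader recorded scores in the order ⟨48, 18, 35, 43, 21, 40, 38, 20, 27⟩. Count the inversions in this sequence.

There are 22 inversions.

Sweep left to right; for each value list the smaller values that follow it:
48 → 18, 35, 43, 21, 40, 38, 20, 27 → 8
18 → none → 0
35 → 21, 20, 27 → 3
43 → 21, 40, 38, 20, 27 → 5
21 → 20 → 1
40 → 38, 20, 27 → 3
38 → 20, 27 → 2
20 → none → 0
27 → none → 0
Sum: 8 + 0 + 3 + 5 + 1 + 3 + 2 + 0 + 0 = 22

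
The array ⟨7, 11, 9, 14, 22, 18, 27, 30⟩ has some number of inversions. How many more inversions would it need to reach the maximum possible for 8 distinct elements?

26

Maximum inversions for 8 distinct elements is C(8, 2) = 8·7/2 = 28.
Current inversions — for each element, count later smaller elements:
7: 0
11: 1
9: 0
14: 0
22: 1
18: 0
27: 0
30: 0
Current total: 0 + 1 + 0 + 0 + 1 + 0 + 0 + 0 = 2
Shortfall: 28 − 2 = 26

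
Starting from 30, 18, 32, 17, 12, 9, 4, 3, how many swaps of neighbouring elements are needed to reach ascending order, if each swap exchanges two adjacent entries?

The minimum number of adjacent swaps to sort an array equals its inversion count, since every such swap removes exactly one inversion.
Count inversions — for each element, later elements that are smaller:
30: 18, 17, 12, 9, 4, 3 → 6
18: 17, 12, 9, 4, 3 → 5
32: 17, 12, 9, 4, 3 → 5
17: 12, 9, 4, 3 → 4
12: 9, 4, 3 → 3
9: 4, 3 → 2
4: 3 → 1
3: none → 0
Total inversions: 6 + 5 + 5 + 4 + 3 + 2 + 1 + 0 = 26

Adjacent swaps: 26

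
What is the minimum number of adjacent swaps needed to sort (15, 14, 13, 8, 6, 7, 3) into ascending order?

20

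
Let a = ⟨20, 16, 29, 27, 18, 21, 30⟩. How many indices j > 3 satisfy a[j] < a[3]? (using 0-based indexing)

The element at index 3 is 27.
Elements after it: 18, 21, 30
Those smaller than 27: 18, 21

2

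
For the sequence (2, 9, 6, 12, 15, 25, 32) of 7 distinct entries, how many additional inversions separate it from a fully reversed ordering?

Maximum inversions for 7 distinct elements is C(7, 2) = 7·6/2 = 21.
Current inversions — for each element, count later smaller elements:
2: 0
9: 1
6: 0
12: 0
15: 0
25: 0
32: 0
Current total: 0 + 1 + 0 + 0 + 0 + 0 + 0 = 1
Shortfall: 21 − 1 = 20

20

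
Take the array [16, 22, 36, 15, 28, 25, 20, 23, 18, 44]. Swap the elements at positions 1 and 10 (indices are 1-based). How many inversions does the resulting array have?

34 inversions

Positions 1 and 10 hold 16 and 44; after swapping, the array is [44, 22, 36, 15, 28, 25, 20, 23, 18, 16].
Sweep left to right; for each value list the smaller values that follow it:
44 → 22, 36, 15, 28, 25, 20, 23, 18, 16 → 9
22 → 15, 20, 18, 16 → 4
36 → 15, 28, 25, 20, 23, 18, 16 → 7
15 → none → 0
28 → 25, 20, 23, 18, 16 → 5
25 → 20, 23, 18, 16 → 4
20 → 18, 16 → 2
23 → 18, 16 → 2
18 → 16 → 1
16 → none → 0
Sum: 9 + 4 + 7 + 0 + 5 + 4 + 2 + 2 + 1 + 0 = 34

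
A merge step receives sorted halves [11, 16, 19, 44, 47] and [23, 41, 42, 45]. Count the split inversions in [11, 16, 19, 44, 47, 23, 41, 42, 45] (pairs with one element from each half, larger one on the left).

7 split inversions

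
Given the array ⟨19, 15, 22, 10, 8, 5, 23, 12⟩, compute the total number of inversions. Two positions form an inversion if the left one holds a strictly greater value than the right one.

Sweep left to right; for each value list the smaller values that follow it:
19: 5
15: 4
22: 4
10: 2
8: 1
5: 0
23: 1
12: 0
Sum: 5 + 4 + 4 + 2 + 1 + 0 + 1 + 0 = 17

Inversions: 17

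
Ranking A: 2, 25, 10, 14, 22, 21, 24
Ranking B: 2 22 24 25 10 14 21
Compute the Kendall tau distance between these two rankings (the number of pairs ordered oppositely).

7

Assign each item its position (1..7) in the first ordering, then rewrite the second ordering as that position sequence:
positions: 2→1, 25→2, 10→3, 14→4, 22→5, 21→6, 24→7
second ordering as positions: [1, 5, 7, 2, 3, 4, 6]
Discordant pairs = inversions in this position sequence.
1: 0
5: 2, 3, 4 → 3
7: 2, 3, 4, 6 → 4
2: 0
3: 0
4: 0
6: 0
Total: 0 + 3 + 4 + 0 + 0 + 0 + 0 = 7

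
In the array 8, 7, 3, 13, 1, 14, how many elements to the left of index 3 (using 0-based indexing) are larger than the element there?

0

The element at index 3 is 13.
Elements before it: 8, 7, 3
None of them are larger than 13.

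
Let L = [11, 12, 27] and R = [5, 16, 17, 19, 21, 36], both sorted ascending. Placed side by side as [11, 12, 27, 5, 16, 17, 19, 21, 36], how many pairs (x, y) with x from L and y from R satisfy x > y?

7 cross-inversions

Take each right-half value and tally the left-half values above it:
r = 5: 11, 12, 27 → 3
r = 16: 27 → 1
r = 17: 27 → 1
r = 19: 27 → 1
r = 21: 27 → 1
r = 36: none → 0
Cross-inversions: 3 + 1 + 1 + 1 + 1 + 0 = 7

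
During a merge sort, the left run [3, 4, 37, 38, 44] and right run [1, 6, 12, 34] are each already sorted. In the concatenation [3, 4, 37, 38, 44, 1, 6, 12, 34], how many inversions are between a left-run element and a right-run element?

Take each right-half value and tally the left-half values above it:
r = 1: 3, 4, 37, 38, 44 → 5
r = 6: 37, 38, 44 → 3
r = 12: 37, 38, 44 → 3
r = 34: 37, 38, 44 → 3
Cross-inversions: 5 + 3 + 3 + 3 = 14

Split inversions: 14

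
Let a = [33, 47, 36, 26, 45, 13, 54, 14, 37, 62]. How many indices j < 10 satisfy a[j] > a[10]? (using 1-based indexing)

The element at index 10 is 62.
Elements before it: 33, 47, 36, 26, 45, 13, 54, 14, 37
None of them are larger than 62.

0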